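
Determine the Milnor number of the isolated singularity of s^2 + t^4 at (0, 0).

The Hessian of f at 0 has rank 1. Corank 1: A-series; mu = 3 gives A_3.

3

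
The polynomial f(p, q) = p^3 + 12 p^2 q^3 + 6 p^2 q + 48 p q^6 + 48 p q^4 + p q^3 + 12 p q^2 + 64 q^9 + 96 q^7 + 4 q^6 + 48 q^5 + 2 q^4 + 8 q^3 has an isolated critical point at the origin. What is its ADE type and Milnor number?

The Hessian of f at 0 has rank 0. Corank 2; j^3 = (p + 2*q)^3 is a perfect cube, so E-series; the 4-jet and mu = 7 give E_7.

Type E_7, Milnor number mu = 7.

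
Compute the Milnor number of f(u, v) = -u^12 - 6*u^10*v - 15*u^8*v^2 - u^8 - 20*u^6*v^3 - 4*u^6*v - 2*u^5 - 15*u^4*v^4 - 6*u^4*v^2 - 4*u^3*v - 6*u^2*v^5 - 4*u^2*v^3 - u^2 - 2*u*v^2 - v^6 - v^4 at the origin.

The Hessian of f at 0 has rank 1. Corank 1: A-series; mu = 5 gives A_5.

5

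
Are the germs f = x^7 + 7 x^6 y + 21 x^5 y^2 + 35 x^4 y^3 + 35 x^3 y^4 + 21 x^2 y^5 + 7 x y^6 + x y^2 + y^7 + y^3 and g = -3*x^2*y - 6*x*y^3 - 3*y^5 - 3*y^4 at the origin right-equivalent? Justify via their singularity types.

No.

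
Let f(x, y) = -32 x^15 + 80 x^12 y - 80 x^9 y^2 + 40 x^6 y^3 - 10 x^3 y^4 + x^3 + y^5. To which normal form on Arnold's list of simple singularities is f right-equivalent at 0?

The Hessian of f at 0 has rank 0. Corank 2; j^3 = x^3 is a perfect cube, so E-series; the 5-jet and mu = 8 give E_8.

E_{8}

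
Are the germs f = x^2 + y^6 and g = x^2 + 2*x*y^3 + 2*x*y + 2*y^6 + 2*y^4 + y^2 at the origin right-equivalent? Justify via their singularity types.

Yes.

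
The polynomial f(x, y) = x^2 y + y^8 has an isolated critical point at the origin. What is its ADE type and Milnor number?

Type D_{9}, Milnor number mu = 9.

The Hessian of f at 0 is [[0, 0], [0, 0]] with rank 0, so corank 2. A Groebner basis of the Jacobian ideal J(f) in C{x,y} is {x^2/8 + y^7, x^3, x*y}; counting standard monomials gives mu = 9. Corank 2; j^3 = x^2*y has shape L^2 M (L != M), so D-series; mu = 9 gives D_9.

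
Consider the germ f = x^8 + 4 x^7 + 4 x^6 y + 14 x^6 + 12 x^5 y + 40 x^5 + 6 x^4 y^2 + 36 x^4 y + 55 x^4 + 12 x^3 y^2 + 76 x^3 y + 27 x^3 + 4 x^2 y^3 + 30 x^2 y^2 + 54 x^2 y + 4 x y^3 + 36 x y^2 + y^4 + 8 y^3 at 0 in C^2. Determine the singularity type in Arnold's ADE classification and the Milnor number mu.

The Hessian of f at 0 has rank 0. Corank 2; j^3 = (3*x + 2*y)^3 is a perfect cube, so E-series; the 4-jet and mu = 6 give E_6.

Type E_6, Milnor number mu = 6.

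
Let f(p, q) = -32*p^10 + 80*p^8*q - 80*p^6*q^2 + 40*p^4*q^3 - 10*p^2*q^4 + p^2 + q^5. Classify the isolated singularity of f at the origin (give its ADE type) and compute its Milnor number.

Type A4, Milnor number mu = 4.

The Hessian of f at 0 has rank 1. Corank 1: A-series; mu = 4 gives A_4.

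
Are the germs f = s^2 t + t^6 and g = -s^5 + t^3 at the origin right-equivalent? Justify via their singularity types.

No.

The Hessian of f at 0 has rank 0. Corank 2; j^3 = s^2*t has shape L^2 M (L != M), so D-series; mu = 7 gives D_7. The Hessian of g at 0 has rank 0. Corank 2; j^3 = t^3 is a perfect cube, so E-series; the 5-jet and mu = 8 give E_8. f is D_7 but g is E_8, hence not right-equivalent.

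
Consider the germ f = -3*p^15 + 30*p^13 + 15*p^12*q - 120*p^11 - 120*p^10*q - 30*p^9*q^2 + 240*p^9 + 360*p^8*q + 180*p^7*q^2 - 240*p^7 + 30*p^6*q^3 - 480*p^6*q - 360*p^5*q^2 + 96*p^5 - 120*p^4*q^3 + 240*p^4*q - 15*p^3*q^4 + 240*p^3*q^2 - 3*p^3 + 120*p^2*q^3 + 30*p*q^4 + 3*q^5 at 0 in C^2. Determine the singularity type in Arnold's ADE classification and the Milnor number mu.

The Hessian of f at 0 is [[0, 0], [0, 0]] with rank 0, so corank 2. A Groebner basis of the Jacobian ideal J(f) in C{p,q} is {q^5, p*q^3 + q^4/8, p^2}; counting standard monomials gives mu = 8. Corank 2; j^3 = -3*p^3 is a perfect cube, so E-series; the 5-jet and mu = 8 give E_8.

Type E_{8}, Milnor number mu = 8.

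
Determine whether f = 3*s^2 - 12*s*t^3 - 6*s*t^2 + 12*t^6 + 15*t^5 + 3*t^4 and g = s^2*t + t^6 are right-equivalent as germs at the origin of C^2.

The Hessian of f at 0 has rank 1. Corank 1: A-series; mu = 4 gives A_4. The Hessian of g at 0 has rank 0. Corank 2; j^3 = s^2*t has shape L^2 M (L != M), so D-series; mu = 7 gives D_7. f is A_4 but g is D_7, hence not right-equivalent.

No.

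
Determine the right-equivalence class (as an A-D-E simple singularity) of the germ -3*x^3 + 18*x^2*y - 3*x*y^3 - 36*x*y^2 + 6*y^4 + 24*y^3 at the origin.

The Hessian of f at 0 is [[0, 0], [0, 0]] with rank 0, so corank 2. A Groebner basis of the Jacobian ideal J(f) in C{x,y} is {x^3 - 6*x^2*y - 48*x^2 + 192*x*y - 192*y^2, 6*x^2 + x*y^2 - 24*x*y + 24*y^2, 3*x^2 - 12*x*y + y^3 + 12*y^2}; counting standard monomials gives mu = 7. Corank 2; j^3 = -3*(x - 2*y)^3 is a perfect cube, so E-series; the 4-jet and mu = 7 give E_7.

E7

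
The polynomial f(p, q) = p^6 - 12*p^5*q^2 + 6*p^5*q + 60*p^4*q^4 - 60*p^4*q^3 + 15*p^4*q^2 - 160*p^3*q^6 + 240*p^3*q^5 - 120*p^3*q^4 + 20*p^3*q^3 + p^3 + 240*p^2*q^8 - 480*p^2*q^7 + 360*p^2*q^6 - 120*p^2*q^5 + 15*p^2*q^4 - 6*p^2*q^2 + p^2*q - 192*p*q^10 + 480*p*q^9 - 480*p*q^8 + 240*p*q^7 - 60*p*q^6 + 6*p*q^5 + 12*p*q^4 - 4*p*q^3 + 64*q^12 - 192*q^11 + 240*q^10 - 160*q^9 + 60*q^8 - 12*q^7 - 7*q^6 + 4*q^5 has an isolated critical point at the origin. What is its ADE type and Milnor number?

The Hessian of f at 0 has rank 0. Corank 2; j^3 = p^2*(p + q) has shape L^2 M (L != M), so D-series; mu = 7 gives D_7.

Type D_{7}, Milnor number mu = 7.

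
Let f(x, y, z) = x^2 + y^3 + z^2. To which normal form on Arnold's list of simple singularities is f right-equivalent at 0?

A_2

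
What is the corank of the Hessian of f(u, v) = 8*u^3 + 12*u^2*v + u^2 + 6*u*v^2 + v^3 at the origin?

Hessian at 0 has rank 1.

1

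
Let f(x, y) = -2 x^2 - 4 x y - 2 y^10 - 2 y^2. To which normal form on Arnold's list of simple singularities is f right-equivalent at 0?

The Hessian of f at 0 has rank 1. Corank 1: A-series; mu = 9 gives A_9.

A9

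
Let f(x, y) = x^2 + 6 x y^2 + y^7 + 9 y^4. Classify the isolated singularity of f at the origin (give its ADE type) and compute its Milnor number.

Type A_{6}, Milnor number mu = 6.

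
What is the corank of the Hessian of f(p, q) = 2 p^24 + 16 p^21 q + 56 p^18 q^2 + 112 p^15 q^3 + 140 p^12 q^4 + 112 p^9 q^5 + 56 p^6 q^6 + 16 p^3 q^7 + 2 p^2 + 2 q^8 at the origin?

1

The Hessian at 0 is [[4, 0], [0, 0]] of rank 1; hence corank 1.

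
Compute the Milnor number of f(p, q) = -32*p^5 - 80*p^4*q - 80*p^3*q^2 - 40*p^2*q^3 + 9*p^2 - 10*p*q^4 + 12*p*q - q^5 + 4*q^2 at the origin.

4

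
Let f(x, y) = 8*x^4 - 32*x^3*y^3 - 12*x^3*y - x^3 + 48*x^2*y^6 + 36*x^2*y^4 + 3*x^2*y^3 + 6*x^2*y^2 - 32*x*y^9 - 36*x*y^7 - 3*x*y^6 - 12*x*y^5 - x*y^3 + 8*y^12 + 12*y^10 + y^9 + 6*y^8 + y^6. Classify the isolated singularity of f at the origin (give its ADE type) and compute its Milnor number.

Type E_7, Milnor number mu = 7.

The Hessian of f at 0 has rank 0. Corank 2; j^3 = -x^3 is a perfect cube, so E-series; the 4-jet and mu = 7 give E_7.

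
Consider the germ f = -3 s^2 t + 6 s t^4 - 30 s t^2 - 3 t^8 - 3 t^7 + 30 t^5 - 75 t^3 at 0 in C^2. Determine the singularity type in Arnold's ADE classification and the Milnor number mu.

The Hessian of f at 0 is [[0, 0], [0, 0]] with rank 0, so corank 2. A Groebner basis of the Jacobian ideal J(f) in C{s,t} is {s^2*t^2 + 80*s^2*t + 10*s^2 + 800*s*t^2 + 75*s*t + 2000*t^3 + 125*t^2, -8*s^2*t - s^2 + s*t^3 - 80*s*t^2 - 5*s*t - 200*t^3, -s*t + t^4 - 5*t^2, s^3 + 15*s^2*t + 75*s*t^2 + 125*t^3}; counting standard monomials gives mu = 9. Corank 2; j^3 = -3*t*(s + 5*t)^2 has shape L^2 M (L != M), so D-series; mu = 9 gives D_9.

Type D9, Milnor number mu = 9.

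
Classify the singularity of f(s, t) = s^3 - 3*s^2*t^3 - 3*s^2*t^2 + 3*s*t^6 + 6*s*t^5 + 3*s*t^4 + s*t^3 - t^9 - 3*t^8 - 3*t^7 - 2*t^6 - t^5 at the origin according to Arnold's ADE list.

The Hessian of f at 0 has rank 0. Corank 2; j^3 = s^3 is a perfect cube, so E-series; the 4-jet and mu = 7 give E_7.

E_7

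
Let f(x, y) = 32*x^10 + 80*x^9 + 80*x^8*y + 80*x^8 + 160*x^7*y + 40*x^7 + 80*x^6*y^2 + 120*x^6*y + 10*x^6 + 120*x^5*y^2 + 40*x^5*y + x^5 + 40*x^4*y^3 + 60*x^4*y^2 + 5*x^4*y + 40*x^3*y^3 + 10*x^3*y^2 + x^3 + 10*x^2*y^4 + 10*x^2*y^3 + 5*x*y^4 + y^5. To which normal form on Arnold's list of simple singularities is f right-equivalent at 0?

E8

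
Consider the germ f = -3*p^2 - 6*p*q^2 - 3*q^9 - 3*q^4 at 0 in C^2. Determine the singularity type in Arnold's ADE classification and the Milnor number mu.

The Hessian of f at 0 has rank 1. Corank 1: A-series; mu = 8 gives A_8.

Type A8, Milnor number mu = 8.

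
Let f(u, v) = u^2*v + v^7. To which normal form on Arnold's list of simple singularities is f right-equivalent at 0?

The Hessian of f at 0 has rank 0. Corank 2; j^3 = u^2*v has shape L^2 M (L != M), so D-series; mu = 8 gives D_8.

D_{8}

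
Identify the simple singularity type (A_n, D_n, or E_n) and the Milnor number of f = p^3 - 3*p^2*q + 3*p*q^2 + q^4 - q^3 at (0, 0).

Type E_{6}, Milnor number mu = 6.

The Hessian of f at 0 has rank 0. Corank 2; j^3 = (p - q)^3 is a perfect cube, so E-series; the 4-jet and mu = 6 give E_6.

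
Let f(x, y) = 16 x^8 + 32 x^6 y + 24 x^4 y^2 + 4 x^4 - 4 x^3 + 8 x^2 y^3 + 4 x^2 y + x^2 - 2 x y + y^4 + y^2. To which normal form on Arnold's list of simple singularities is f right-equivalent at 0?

A3

The Hessian of f at 0 has rank 1. Corank 1: A-series; mu = 3 gives A_3.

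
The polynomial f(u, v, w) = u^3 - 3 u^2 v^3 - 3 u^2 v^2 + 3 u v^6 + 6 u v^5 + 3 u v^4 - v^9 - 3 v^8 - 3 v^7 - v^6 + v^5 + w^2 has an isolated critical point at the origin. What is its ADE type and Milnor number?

Type E8, Milnor number mu = 8.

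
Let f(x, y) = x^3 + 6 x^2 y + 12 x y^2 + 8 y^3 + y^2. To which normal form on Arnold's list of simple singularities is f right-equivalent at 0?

A2

The Hessian of f at 0 is [[0, 0], [0, 2]] with rank 1, so corank 1. A Groebner basis of the Jacobian ideal J(f) in C{x,y} is {x^2, y}; counting standard monomials gives mu = 2. Corank 1: A-series; mu = 2 gives A_2.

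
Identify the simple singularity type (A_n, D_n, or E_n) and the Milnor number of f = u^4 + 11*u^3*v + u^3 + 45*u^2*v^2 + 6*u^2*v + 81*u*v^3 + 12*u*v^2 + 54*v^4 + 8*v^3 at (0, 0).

The Hessian of f at 0 has rank 0. Corank 2; j^3 = (u + 2*v)^3 is a perfect cube, so E-series; the 4-jet and mu = 7 give E_7.

Type E_7, Milnor number mu = 7.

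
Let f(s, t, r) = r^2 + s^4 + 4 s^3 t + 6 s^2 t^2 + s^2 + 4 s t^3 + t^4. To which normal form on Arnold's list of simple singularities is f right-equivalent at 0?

A_3

The Hessian of f at 0 has rank 2. Corank 1: A-series; mu = 3 gives A_3.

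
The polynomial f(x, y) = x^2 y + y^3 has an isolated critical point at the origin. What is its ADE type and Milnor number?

Type D4, Milnor number mu = 4.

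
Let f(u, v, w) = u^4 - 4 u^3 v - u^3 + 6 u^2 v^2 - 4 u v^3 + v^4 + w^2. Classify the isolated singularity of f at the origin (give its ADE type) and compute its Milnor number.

Type E_6, Milnor number mu = 6.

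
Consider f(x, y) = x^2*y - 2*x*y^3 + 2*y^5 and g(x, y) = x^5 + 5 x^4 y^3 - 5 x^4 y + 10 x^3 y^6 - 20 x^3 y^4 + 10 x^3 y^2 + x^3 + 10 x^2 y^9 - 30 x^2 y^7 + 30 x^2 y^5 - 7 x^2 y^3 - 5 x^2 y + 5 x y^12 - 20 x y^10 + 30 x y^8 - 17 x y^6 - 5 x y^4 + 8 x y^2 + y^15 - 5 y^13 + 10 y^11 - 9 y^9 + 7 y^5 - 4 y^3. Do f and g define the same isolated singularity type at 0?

Yes.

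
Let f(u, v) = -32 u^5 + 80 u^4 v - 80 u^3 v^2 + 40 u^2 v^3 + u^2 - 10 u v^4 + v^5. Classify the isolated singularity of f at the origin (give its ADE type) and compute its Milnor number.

Type A_{4}, Milnor number mu = 4.

The Hessian of f at 0 has rank 1. Corank 1: A-series; mu = 4 gives A_4.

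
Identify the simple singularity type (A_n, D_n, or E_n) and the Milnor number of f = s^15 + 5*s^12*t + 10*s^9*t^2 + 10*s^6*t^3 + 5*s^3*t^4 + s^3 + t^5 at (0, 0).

Type E8, Milnor number mu = 8.

The Hessian of f at 0 is [[0, 0], [0, 0]] with rank 0, so corank 2. A Groebner basis of the Jacobian ideal J(f) in C{s,t} is {t^4, s^2}; counting standard monomials gives mu = 8. Corank 2; j^3 = s^3 is a perfect cube, so E-series; the 5-jet and mu = 8 give E_8.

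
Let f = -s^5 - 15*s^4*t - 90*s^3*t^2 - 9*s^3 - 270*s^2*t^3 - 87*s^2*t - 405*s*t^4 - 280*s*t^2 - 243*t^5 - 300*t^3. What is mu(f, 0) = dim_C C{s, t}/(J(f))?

The Hessian of f at 0 is [[0, 0], [0, 0]] with rank 0, so corank 2. A Groebner basis of the Jacobian ideal J(f) in C{s,t} is {243*s*t/5 + t^4 + 162*t^2, s*t^2 + 10*t^3/3, s^2 + 19*s*t/3 + 10*t^2}; counting standard monomials gives mu = 6. Corank 2; j^3 = -(s + 3*t)*(3*s + 10*t)^2 has shape L^2 M (L != M), so D-series; mu = 6 gives D_6.

6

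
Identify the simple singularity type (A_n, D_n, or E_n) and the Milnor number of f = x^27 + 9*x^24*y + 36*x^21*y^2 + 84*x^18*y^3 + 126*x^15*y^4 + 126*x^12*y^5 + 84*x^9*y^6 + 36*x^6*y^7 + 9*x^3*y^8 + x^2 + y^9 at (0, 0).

Type A8, Milnor number mu = 8.

The Hessian of f at 0 has rank 1. Corank 1: A-series; mu = 8 gives A_8.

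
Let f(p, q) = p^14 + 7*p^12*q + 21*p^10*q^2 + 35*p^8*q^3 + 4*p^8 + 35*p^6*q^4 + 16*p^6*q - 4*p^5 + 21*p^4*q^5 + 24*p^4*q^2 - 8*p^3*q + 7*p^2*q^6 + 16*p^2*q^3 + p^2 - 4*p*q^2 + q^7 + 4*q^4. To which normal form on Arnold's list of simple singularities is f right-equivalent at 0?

The Hessian of f at 0 has rank 1. Corank 1: A-series; mu = 6 gives A_6.

A6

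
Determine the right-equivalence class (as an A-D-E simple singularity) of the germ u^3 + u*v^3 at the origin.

E_{7}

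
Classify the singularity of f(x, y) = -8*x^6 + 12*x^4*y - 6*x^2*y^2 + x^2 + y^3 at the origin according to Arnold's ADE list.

A_{2}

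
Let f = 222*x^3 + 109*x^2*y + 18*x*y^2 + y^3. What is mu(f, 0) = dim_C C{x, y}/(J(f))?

4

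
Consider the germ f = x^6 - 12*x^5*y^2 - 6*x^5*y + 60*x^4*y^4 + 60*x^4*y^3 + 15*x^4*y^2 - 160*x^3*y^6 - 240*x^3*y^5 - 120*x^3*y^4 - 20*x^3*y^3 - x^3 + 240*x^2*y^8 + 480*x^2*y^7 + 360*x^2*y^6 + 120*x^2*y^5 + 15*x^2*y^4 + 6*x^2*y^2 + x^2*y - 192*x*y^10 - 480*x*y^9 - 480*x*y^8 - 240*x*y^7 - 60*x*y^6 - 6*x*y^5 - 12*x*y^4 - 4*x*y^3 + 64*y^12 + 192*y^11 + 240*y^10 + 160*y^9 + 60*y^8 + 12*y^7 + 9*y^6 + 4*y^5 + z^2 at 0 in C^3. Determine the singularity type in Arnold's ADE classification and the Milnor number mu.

Type D_7, Milnor number mu = 7.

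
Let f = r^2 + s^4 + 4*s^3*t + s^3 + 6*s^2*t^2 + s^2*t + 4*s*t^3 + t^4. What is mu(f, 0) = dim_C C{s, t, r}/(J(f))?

The Hessian of f at 0 has rank 1. Corank 2; j^3 = s^2*(s + t) has shape L^2 M (L != M), so D-series; mu = 5 gives D_5.

5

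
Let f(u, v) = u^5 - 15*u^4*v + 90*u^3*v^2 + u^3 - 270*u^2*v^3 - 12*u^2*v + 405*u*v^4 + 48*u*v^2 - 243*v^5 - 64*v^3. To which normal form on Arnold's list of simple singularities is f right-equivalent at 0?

The Hessian of f at 0 is [[0, 0], [0, 0]] with rank 0, so corank 2. A Groebner basis of the Jacobian ideal J(f) in C{u,v} is {v^5, u*v^3 - 15*v^4/4, u^2 - 8*u*v + 16*v^2}; counting standard monomials gives mu = 8. Corank 2; j^3 = (u - 4*v)^3 is a perfect cube, so E-series; the 5-jet and mu = 8 give E_8.

E_8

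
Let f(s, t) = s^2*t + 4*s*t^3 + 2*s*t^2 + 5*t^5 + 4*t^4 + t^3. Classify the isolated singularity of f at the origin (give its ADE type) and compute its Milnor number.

Type D_{6}, Milnor number mu = 6.

The Hessian of f at 0 has rank 0. Corank 2; j^3 = t*(s + t)^2 has shape L^2 M (L != M), so D-series; mu = 6 gives D_6.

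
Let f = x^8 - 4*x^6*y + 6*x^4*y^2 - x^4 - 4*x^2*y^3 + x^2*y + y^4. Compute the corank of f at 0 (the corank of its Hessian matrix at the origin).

2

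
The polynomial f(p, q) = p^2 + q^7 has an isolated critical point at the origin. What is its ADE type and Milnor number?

Type A6, Milnor number mu = 6.

The Hessian of f at 0 is [[2, 0], [0, 0]] with rank 1, so corank 1. A Groebner basis of the Jacobian ideal J(f) in C{p,q} is {q^6, p}; counting standard monomials gives mu = 6. Corank 1: A-series; mu = 6 gives A_6.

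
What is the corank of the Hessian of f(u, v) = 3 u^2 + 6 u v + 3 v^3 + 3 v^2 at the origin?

1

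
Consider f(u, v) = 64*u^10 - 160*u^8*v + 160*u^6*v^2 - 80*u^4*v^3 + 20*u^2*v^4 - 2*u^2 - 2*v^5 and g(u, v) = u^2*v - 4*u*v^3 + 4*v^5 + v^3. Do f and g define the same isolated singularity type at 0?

The Hessian of f at 0 has rank 1. Corank 1: A-series; mu = 4 gives A_4. The Hessian of g at 0 has rank 0. Corank 2; j^3 = v*(u^2 + v^2) splits into three distinct lines over C (the quadratic factor has nonzero discriminant), so D_4. f is A_4 but g is D_4, hence not right-equivalent.

No.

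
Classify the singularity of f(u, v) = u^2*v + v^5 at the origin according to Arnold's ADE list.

D6

The Hessian of f at 0 has rank 0. Corank 2; j^3 = u^2*v has shape L^2 M (L != M), so D-series; mu = 6 gives D_6.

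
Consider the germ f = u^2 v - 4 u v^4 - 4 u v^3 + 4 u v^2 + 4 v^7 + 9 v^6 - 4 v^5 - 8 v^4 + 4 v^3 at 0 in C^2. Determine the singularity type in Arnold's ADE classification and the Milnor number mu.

Type D_7, Milnor number mu = 7.

The Hessian of f at 0 has rank 0. Corank 2; j^3 = v*(u + 2*v)^2 has shape L^2 M (L != M), so D-series; mu = 7 gives D_7.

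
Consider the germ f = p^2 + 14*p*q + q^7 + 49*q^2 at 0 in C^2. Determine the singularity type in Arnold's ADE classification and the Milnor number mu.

The Hessian of f at 0 has rank 1. Corank 1: A-series; mu = 6 gives A_6.

Type A_{6}, Milnor number mu = 6.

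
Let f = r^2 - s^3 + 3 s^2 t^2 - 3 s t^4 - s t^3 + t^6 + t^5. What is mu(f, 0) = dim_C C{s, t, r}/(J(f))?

The Hessian of f at 0 has rank 1. Corank 2; j^3 = -s^3 is a perfect cube, so E-series; the 4-jet and mu = 7 give E_7.

7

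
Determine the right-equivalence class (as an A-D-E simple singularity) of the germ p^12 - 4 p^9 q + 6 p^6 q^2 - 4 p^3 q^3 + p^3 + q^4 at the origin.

E_{6}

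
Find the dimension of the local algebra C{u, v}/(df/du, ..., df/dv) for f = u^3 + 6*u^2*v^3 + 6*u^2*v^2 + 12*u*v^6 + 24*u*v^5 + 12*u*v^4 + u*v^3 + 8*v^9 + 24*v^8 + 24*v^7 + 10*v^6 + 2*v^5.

7

The Hessian of f at 0 has rank 0. Corank 2; j^3 = u^3 is a perfect cube, so E-series; the 4-jet and mu = 7 give E_7.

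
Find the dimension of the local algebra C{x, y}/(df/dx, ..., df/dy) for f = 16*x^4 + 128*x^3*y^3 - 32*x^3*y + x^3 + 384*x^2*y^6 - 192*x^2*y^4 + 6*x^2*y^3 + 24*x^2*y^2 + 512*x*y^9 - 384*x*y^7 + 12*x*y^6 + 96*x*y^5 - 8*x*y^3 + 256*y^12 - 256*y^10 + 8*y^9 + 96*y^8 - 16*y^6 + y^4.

6

The Hessian of f at 0 is [[0, 0], [0, 0]] with rank 0, so corank 2. A Groebner basis of the Jacobian ideal J(f) in C{x,y} is {y^4, x*y^2 - y^3/6, x^2}; counting standard monomials gives mu = 6. Corank 2; j^3 = x^3 is a perfect cube, so E-series; the 4-jet and mu = 6 give E_6.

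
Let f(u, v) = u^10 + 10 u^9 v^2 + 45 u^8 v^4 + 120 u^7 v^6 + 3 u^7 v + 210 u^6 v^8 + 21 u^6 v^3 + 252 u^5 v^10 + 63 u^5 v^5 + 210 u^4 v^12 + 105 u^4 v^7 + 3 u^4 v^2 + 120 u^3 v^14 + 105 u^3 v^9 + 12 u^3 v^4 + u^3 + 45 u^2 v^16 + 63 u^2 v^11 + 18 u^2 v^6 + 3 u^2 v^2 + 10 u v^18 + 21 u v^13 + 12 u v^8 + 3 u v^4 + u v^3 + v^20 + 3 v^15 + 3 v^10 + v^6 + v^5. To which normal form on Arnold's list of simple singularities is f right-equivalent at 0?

E_7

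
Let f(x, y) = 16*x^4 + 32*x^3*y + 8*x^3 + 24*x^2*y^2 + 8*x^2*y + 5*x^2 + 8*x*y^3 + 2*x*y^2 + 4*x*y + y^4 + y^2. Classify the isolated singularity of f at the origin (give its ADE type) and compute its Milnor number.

Type A_{1}, Milnor number mu = 1.

The Hessian of f at 0 has rank 2. Corank 0: nondegenerate Morse point, so A_1.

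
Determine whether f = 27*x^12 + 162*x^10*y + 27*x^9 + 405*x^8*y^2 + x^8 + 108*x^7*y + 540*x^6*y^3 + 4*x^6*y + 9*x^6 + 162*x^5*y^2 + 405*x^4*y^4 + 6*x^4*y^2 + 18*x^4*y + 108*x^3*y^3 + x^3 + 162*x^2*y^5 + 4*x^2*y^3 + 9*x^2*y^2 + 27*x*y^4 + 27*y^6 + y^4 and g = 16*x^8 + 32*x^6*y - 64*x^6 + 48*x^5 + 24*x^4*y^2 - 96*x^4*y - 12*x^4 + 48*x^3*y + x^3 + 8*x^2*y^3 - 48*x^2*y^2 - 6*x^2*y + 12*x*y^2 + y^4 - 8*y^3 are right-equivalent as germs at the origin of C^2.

Yes.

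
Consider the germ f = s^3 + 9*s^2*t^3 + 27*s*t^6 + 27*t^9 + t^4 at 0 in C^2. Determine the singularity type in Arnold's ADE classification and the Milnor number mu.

Type E_{6}, Milnor number mu = 6.

The Hessian of f at 0 is [[0, 0], [0, 0]] with rank 0, so corank 2. A Groebner basis of the Jacobian ideal J(f) in C{s,t} is {t^3, s^2}; counting standard monomials gives mu = 6. Corank 2; j^3 = s^3 is a perfect cube, so E-series; the 4-jet and mu = 6 give E_6.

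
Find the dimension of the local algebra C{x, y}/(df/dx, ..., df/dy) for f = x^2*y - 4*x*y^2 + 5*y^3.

4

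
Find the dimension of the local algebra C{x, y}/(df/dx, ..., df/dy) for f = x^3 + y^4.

The Hessian of f at 0 is [[0, 0], [0, 0]] with rank 0, so corank 2. A Groebner basis of the Jacobian ideal J(f) in C{x,y} is {y^3, x^2}; counting standard monomials gives mu = 6. Corank 2; j^3 = x^3 is a perfect cube, so E-series; the 4-jet and mu = 6 give E_6.

6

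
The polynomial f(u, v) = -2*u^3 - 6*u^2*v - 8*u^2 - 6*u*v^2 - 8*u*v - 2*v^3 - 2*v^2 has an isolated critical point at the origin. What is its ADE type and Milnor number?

Type A_{2}, Milnor number mu = 2.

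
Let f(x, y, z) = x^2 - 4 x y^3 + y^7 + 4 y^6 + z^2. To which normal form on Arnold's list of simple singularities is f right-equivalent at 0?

The Hessian of f at 0 is [[2, 0, 0], [0, 0, 0], [0, 0, 2]] with rank 2, so corank 1. A Groebner basis of the Jacobian ideal J(f) in C{x,y,z} is {-x/2 + y^3, x^2, z}; counting standard monomials gives mu = 6. Corank 1: A-series; mu = 6 gives A_6.

A_{6}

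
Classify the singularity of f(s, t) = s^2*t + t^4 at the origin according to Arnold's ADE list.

D_{5}

The Hessian of f at 0 has rank 0. Corank 2; j^3 = s^2*t has shape L^2 M (L != M), so D-series; mu = 5 gives D_5.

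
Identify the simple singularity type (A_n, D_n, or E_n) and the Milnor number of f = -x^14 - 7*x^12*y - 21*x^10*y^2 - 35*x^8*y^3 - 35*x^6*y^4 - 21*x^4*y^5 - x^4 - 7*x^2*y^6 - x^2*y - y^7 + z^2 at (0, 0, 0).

Type D_{8}, Milnor number mu = 8.

The Hessian of f at 0 has rank 1. Corank 2; j^3 = -x^2*y has shape L^2 M (L != M), so D-series; mu = 8 gives D_8.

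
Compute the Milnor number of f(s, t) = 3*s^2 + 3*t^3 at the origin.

The Hessian of f at 0 has rank 1. Corank 1: A-series; mu = 2 gives A_2.

2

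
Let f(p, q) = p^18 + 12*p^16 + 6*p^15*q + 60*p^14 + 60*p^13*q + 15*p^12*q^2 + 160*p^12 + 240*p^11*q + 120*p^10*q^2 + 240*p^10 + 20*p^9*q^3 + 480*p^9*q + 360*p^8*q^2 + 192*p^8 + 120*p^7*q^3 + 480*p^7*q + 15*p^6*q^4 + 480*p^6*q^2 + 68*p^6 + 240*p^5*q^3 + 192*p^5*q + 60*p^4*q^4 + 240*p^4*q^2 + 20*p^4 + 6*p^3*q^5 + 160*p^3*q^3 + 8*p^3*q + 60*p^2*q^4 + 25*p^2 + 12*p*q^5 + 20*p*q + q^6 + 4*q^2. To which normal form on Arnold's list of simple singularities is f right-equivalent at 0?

The Hessian of f at 0 has rank 1. Corank 1: A-series; mu = 5 gives A_5.

A_{5}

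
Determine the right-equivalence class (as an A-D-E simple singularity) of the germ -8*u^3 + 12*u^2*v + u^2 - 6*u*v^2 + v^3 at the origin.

The Hessian of f at 0 has rank 1. Corank 1: A-series; mu = 2 gives A_2.

A2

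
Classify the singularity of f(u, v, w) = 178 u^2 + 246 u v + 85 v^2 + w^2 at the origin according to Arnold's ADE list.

A_{1}

The Hessian of f at 0 is [[356, 246, 0], [246, 170, 0], [0, 0, 2]] with rank 3, so corank 0. A Groebner basis of the Jacobian ideal J(f) in C{u,v,w} is {u, v, w}; counting standard monomials gives mu = 1. Corank 0: nondegenerate Morse point, so A_1.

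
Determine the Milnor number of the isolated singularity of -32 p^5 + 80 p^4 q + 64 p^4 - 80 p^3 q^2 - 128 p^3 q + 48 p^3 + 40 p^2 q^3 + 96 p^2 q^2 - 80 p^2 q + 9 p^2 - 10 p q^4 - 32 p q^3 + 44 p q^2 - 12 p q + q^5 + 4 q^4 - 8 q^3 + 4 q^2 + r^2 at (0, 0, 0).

4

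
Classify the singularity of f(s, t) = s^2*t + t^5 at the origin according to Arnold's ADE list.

D6

The Hessian of f at 0 is [[0, 0], [0, 0]] with rank 0, so corank 2. A Groebner basis of the Jacobian ideal J(f) in C{s,t} is {s^2/5 + t^4, s^3, s*t}; counting standard monomials gives mu = 6. Corank 2; j^3 = s^2*t has shape L^2 M (L != M), so D-series; mu = 6 gives D_6.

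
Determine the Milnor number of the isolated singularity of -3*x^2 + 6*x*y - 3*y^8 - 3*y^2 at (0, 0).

7

The Hessian of f at 0 is [[-6, 6], [6, -6]] with rank 1, so corank 1. A Groebner basis of the Jacobian ideal J(f) in C{x,y} is {y^7, x - y}; counting standard monomials gives mu = 7. Corank 1: A-series; mu = 7 gives A_7.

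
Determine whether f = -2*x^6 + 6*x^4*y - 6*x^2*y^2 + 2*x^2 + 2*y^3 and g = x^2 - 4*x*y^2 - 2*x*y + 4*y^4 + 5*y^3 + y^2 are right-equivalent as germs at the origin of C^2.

Yes.

The Hessian of f at 0 has rank 1. Corank 1: A-series; mu = 2 gives A_2. The Hessian of g at 0 has rank 1. Corank 1: A-series; mu = 2 gives A_2. Both have type A_2, hence right-equivalent.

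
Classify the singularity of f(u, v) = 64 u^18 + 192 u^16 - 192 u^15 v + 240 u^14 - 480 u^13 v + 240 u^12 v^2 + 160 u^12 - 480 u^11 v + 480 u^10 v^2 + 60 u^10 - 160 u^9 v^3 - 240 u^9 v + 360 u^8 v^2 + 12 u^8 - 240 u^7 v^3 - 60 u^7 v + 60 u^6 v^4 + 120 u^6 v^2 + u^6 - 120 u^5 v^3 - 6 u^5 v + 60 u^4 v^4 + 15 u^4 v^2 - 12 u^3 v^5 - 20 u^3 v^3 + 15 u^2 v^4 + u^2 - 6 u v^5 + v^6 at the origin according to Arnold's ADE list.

A_5

The Hessian of f at 0 is [[2, 0], [0, 0]] with rank 1, so corank 1. A Groebner basis of the Jacobian ideal J(f) in C{u,v} is {v^5, u}; counting standard monomials gives mu = 5. Corank 1: A-series; mu = 5 gives A_5.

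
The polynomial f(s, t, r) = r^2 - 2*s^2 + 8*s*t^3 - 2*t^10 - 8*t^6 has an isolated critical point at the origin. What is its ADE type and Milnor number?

The Hessian of f at 0 is [[-4, 0, 0], [0, 0, 0], [0, 0, 2]] with rank 2, so corank 1. A Groebner basis of the Jacobian ideal J(f) in C{s,t,r} is {s^3, -s/2 + t^3, r}; counting standard monomials gives mu = 9. Corank 1: A-series; mu = 9 gives A_9.

Type A_9, Milnor number mu = 9.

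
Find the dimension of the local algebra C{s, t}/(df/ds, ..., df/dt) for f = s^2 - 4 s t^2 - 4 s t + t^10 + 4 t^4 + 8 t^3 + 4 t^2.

9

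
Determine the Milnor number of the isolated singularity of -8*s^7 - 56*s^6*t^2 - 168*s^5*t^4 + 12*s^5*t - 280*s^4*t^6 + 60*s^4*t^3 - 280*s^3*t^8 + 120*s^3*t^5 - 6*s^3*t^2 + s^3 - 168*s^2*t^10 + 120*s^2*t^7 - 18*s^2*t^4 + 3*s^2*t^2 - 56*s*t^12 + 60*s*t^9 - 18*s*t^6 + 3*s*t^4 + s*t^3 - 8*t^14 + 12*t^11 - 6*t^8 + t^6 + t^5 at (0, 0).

The Hessian of f at 0 has rank 0. Corank 2; j^3 = s^3 is a perfect cube, so E-series; the 4-jet and mu = 7 give E_7.

7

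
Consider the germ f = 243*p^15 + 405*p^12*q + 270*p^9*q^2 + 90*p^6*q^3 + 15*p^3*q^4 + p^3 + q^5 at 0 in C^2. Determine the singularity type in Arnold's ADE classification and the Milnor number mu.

Type E_8, Milnor number mu = 8.

The Hessian of f at 0 has rank 0. Corank 2; j^3 = p^3 is a perfect cube, so E-series; the 5-jet and mu = 8 give E_8.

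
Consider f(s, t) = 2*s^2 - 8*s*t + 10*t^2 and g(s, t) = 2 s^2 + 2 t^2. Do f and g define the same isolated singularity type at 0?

Yes.

The Hessian of f at 0 has rank 2. Corank 0: nondegenerate Morse point, so A_1. The Hessian of g at 0 has rank 2. Corank 0: nondegenerate Morse point, so A_1. Both have type A_1, hence right-equivalent.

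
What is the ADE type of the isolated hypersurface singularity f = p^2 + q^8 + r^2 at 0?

A_7

The Hessian of f at 0 is [[2, 0, 0], [0, 0, 0], [0, 0, 2]] with rank 2, so corank 1. A Groebner basis of the Jacobian ideal J(f) in C{p,q,r} is {q^7, p, r}; counting standard monomials gives mu = 7. Corank 1: A-series; mu = 7 gives A_7.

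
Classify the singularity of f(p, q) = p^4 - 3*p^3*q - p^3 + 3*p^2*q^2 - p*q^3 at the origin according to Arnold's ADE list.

The Hessian of f at 0 has rank 0. Corank 2; j^3 = -p^3 is a perfect cube, so E-series; the 4-jet and mu = 7 give E_7.

E_7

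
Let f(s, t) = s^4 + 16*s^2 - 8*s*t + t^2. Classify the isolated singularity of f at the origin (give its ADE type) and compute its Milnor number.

The Hessian of f at 0 has rank 1. Corank 1: A-series; mu = 3 gives A_3.

Type A3, Milnor number mu = 3.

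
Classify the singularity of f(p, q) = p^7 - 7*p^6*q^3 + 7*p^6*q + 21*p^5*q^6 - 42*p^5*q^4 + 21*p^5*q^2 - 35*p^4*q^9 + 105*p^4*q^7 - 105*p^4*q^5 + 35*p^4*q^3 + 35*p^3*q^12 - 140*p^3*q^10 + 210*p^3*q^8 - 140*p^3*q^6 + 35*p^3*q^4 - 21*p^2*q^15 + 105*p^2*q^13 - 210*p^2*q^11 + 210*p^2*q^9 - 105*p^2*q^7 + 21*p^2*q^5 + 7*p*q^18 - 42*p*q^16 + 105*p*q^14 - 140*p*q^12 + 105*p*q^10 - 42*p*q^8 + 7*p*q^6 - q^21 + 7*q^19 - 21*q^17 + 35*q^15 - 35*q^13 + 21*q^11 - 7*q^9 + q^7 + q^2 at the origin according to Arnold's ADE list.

A6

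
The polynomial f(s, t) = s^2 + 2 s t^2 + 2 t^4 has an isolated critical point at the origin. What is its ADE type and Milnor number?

Type A_{3}, Milnor number mu = 3.

The Hessian of f at 0 has rank 1. Corank 1: A-series; mu = 3 gives A_3.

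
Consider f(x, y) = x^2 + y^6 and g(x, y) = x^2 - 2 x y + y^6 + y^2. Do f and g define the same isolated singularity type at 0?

Yes.

The Hessian of f at 0 is [[2, 0], [0, 0]] with rank 1, so corank 1. A Groebner basis of the Jacobian ideal J(f) in C{x,y} is {y^5, x}; counting standard monomials gives mu = 5. Corank 1: A-series; mu = 5 gives A_5. The Hessian of g at 0 is [[2, -2], [-2, 2]] with rank 1, so corank 1. A Groebner basis of the Jacobian ideal J(g) in C{x,y} is {y^5, x - y}; counting standard monomials gives mu = 5. Corank 1: A-series; mu = 5 gives A_5. Both have type A_5, hence right-equivalent.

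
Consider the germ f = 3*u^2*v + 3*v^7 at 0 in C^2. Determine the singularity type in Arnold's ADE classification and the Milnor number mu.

Type D_{8}, Milnor number mu = 8.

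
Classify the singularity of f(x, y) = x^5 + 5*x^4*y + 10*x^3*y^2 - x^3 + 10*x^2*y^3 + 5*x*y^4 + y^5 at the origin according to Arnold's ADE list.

E8

The Hessian of f at 0 has rank 0. Corank 2; j^3 = -x^3 is a perfect cube, so E-series; the 5-jet and mu = 8 give E_8.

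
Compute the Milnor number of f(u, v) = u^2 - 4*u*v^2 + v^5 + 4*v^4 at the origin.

4

The Hessian of f at 0 is [[2, 0], [0, 0]] with rank 1, so corank 1. A Groebner basis of the Jacobian ideal J(f) in C{u,v} is {u^2, -u/2 + v^2}; counting standard monomials gives mu = 4. Corank 1: A-series; mu = 4 gives A_4.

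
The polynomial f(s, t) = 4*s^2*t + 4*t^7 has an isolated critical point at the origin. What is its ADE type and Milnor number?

Type D8, Milnor number mu = 8.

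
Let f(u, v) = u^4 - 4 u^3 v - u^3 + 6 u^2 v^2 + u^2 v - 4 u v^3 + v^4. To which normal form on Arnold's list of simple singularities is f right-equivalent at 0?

The Hessian of f at 0 is [[0, 0], [0, 0]] with rank 0, so corank 2. A Groebner basis of the Jacobian ideal J(f) in C{u,v} is {u*v^2, u*v/4 + v^3, u^2 - u*v}; counting standard monomials gives mu = 5. Corank 2; j^3 = -u^2*(u - v) has shape L^2 M (L != M), so D-series; mu = 5 gives D_5.

D5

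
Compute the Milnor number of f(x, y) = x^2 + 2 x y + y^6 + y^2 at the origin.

5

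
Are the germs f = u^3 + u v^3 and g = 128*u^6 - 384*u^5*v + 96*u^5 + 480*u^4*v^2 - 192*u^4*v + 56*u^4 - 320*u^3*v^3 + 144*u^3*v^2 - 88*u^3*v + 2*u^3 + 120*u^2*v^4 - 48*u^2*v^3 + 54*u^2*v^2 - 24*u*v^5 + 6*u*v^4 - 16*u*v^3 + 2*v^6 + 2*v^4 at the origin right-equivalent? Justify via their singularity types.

No.

The Hessian of f at 0 is [[0, 0], [0, 0]] with rank 0, so corank 2. A Groebner basis of the Jacobian ideal J(f) in C{u,v} is {u^3, u*v^2, 3*u^2 + v^3}; counting standard monomials gives mu = 7. Corank 2; j^3 = u^3 is a perfect cube, so E-series; the 4-jet and mu = 7 give E_7. The Hessian of g at 0 is [[0, 0], [0, 0]] with rank 0, so corank 2. A Groebner basis of the Jacobian ideal J(g) in C{u,v} is {u^3, u^2*v, u^2/2 + u*v^2, 3*u^2 + v^3}; counting standard monomials gives mu = 6. Corank 2; j^3 = 2*u^3 is a perfect cube, so E-series; the 4-jet and mu = 6 give E_6. f is E_7 but g is E_6, hence not right-equivalent.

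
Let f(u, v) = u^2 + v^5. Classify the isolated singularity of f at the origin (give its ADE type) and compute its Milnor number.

The Hessian of f at 0 has rank 1. Corank 1: A-series; mu = 4 gives A_4.

Type A_{4}, Milnor number mu = 4.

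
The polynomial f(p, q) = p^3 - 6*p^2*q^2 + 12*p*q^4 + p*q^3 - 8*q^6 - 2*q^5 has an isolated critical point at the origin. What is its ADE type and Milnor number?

The Hessian of f at 0 has rank 0. Corank 2; j^3 = p^3 is a perfect cube, so E-series; the 4-jet and mu = 7 give E_7.

Type E_{7}, Milnor number mu = 7.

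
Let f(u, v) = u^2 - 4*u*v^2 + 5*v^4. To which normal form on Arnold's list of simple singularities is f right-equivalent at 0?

A3

The Hessian of f at 0 has rank 1. Corank 1: A-series; mu = 3 gives A_3.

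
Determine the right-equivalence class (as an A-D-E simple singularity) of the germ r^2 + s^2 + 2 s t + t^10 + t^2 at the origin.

The Hessian of f at 0 is [[2, 2, 0], [2, 2, 0], [0, 0, 2]] with rank 2, so corank 1. A Groebner basis of the Jacobian ideal J(f) in C{s,t,r} is {t^9, s + t, r}; counting standard monomials gives mu = 9. Corank 1: A-series; mu = 9 gives A_9.

A9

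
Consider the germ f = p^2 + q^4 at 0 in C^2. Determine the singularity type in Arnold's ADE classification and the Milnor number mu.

The Hessian of f at 0 has rank 1. Corank 1: A-series; mu = 3 gives A_3.

Type A_{3}, Milnor number mu = 3.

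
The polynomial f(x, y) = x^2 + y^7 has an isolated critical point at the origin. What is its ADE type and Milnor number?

Type A6, Milnor number mu = 6.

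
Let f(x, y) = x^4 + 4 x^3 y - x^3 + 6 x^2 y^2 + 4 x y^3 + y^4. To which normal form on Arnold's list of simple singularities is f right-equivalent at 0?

E6

The Hessian of f at 0 has rank 0. Corank 2; j^3 = -x^3 is a perfect cube, so E-series; the 4-jet and mu = 6 give E_6.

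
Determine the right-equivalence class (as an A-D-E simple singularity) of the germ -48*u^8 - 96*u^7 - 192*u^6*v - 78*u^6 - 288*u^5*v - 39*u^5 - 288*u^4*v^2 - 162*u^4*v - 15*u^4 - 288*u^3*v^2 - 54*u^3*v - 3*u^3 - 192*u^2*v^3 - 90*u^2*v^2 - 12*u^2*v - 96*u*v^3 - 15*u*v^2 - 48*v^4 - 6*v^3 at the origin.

D5

The Hessian of f at 0 has rank 0. Corank 2; j^3 = -3*(u + v)^2*(u + 2*v) has shape L^2 M (L != M), so D-series; mu = 5 gives D_5.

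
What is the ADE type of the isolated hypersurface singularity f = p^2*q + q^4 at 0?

D_5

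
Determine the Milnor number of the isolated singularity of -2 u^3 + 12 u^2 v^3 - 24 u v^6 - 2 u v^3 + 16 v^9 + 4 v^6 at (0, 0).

The Hessian of f at 0 has rank 0. Corank 2; j^3 = -2*u^3 is a perfect cube, so E-series; the 4-jet and mu = 7 give E_7.

7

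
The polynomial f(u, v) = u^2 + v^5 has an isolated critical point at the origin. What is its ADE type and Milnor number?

Type A_4, Milnor number mu = 4.

The Hessian of f at 0 has rank 1. Corank 1: A-series; mu = 4 gives A_4.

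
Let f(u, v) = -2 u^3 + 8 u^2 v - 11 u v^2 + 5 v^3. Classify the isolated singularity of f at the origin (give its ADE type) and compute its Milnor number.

Type D4, Milnor number mu = 4.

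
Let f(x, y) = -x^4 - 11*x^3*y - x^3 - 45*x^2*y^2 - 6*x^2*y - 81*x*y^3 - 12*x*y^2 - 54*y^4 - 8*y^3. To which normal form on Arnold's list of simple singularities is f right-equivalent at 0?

E_{7}

The Hessian of f at 0 is [[0, 0], [0, 0]] with rank 0, so corank 2. A Groebner basis of the Jacobian ideal J(f) in C{x,y} is {3*x^2 + 12*x*y + y^4 + y^3 + 12*y^2, x^3 + 30*x^2 + 120*x*y + 18*y^3 + 120*y^2, x^2*y - 9*x^2 - 36*x*y - 7*y^3 - 36*y^2, 2*x^2 + x*y^2 + 8*x*y + 8*y^3/3 + 8*y^2}; counting standard monomials gives mu = 7. Corank 2; j^3 = -(x + 2*y)^3 is a perfect cube, so E-series; the 4-jet and mu = 7 give E_7.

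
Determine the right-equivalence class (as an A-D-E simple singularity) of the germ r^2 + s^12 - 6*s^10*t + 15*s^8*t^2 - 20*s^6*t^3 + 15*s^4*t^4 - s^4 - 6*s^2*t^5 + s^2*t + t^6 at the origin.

The Hessian of f at 0 has rank 1. Corank 2; j^3 = s^2*t has shape L^2 M (L != M), so D-series; mu = 7 gives D_7.

D_7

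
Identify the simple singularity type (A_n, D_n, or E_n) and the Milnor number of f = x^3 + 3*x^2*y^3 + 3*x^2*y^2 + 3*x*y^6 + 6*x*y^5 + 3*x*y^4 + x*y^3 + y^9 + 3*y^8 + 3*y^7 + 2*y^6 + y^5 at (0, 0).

Type E7, Milnor number mu = 7.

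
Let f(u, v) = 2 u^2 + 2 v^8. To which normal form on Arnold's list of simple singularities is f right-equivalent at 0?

The Hessian of f at 0 is [[4, 0], [0, 0]] with rank 1, so corank 1. A Groebner basis of the Jacobian ideal J(f) in C{u,v} is {v^7, u}; counting standard monomials gives mu = 7. Corank 1: A-series; mu = 7 gives A_7.

A_7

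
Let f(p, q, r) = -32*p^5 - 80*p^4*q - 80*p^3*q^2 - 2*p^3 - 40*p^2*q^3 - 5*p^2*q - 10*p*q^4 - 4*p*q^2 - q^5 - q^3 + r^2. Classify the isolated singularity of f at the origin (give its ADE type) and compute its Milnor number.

Type D_6, Milnor number mu = 6.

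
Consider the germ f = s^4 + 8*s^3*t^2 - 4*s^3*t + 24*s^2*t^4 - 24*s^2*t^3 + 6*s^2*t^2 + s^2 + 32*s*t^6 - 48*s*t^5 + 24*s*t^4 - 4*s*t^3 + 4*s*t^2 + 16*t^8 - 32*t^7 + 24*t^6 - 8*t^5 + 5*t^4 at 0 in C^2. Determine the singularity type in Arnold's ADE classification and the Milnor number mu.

Type A3, Milnor number mu = 3.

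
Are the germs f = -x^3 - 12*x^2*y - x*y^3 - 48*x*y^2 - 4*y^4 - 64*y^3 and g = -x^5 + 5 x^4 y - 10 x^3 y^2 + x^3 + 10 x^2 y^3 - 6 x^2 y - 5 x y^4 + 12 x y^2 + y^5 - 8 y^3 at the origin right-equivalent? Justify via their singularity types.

No.

The Hessian of f at 0 is [[0, 0], [0, 0]] with rank 0, so corank 2. A Groebner basis of the Jacobian ideal J(f) in C{x,y} is {x^3 + 12*x^2*y + 384*x^2 + 3072*x*y + 6144*y^2, -12*x^2 + x*y^2 - 96*x*y - 192*y^2, 3*x^2 + 24*x*y + y^3 + 48*y^2}; counting standard monomials gives mu = 7. Corank 2; j^3 = -(x + 4*y)^3 is a perfect cube, so E-series; the 4-jet and mu = 7 give E_7. The Hessian of g at 0 is [[0, 0], [0, 0]] with rank 0, so corank 2. A Groebner basis of the Jacobian ideal J(g) in C{x,y} is {y^5, x*y^3 - 7*y^4/4, x^2 - 4*x*y + 4*y^2}; counting standard monomials gives mu = 8. Corank 2; j^3 = (x - 2*y)^3 is a perfect cube, so E-series; the 5-jet and mu = 8 give E_8. f is E_7 but g is E_8, hence not right-equivalent.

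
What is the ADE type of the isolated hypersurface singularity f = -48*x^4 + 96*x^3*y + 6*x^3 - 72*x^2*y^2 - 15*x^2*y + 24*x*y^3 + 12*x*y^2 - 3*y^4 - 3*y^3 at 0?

The Hessian of f at 0 is [[0, 0], [0, 0]] with rank 0, so corank 2. A Groebner basis of the Jacobian ideal J(f) in C{x,y} is {x*y^2 + x*y/8 - y^2/8, x*y/8 + y^3 - y^2/8, x^2 - 3*x*y/2 + y^2/2}; counting standard monomials gives mu = 5. Corank 2; j^3 = 3*(x - y)^2*(2*x - y) has shape L^2 M (L != M), so D-series; mu = 5 gives D_5.

D_5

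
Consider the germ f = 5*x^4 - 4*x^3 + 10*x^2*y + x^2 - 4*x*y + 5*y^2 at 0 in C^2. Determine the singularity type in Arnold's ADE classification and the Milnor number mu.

Type A_{1}, Milnor number mu = 1.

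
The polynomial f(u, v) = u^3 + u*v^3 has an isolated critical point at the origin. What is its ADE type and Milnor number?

The Hessian of f at 0 is [[0, 0], [0, 0]] with rank 0, so corank 2. A Groebner basis of the Jacobian ideal J(f) in C{u,v} is {u^3, u*v^2, 3*u^2 + v^3}; counting standard monomials gives mu = 7. Corank 2; j^3 = u^3 is a perfect cube, so E-series; the 4-jet and mu = 7 give E_7.

Type E_7, Milnor number mu = 7.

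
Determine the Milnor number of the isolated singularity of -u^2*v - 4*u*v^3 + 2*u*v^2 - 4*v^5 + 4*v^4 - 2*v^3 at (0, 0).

4

The Hessian of f at 0 has rank 0. Corank 2; j^3 = -v*(u^2 - 2*u*v + 2*v^2) splits into three distinct lines over C (the quadratic factor has nonzero discriminant), so D_4.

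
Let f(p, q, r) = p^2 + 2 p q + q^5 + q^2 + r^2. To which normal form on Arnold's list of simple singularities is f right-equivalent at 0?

A4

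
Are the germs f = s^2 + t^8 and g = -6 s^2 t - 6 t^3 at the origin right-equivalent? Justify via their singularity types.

No.

The Hessian of f at 0 is [[2, 0], [0, 0]] with rank 1, so corank 1. A Groebner basis of the Jacobian ideal J(f) in C{s,t} is {t^7, s}; counting standard monomials gives mu = 7. Corank 1: A-series; mu = 7 gives A_7. The Hessian of g at 0 is [[0, 0], [0, 0]] with rank 0, so corank 2. A Groebner basis of the Jacobian ideal J(g) in C{s,t} is {t^3, s^2 + 3*t^2, s*t}; counting standard monomials gives mu = 4. Corank 2; j^3 = -6*t*(s^2 + t^2) splits into three distinct lines over C (the quadratic factor has nonzero discriminant), so D_4. f is A_7 but g is D_4, hence not right-equivalent.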